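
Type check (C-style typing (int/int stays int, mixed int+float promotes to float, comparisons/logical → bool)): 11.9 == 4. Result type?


Operand types: float == int
Rule: comparison yields bool
Result type: bool


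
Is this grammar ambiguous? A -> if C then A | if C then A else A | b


dangling else: 'if C then if C then b else b' parses two ways
Ambiguous


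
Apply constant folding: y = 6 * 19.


6 * 19 = 114 at compile time
Optimized: y = 114


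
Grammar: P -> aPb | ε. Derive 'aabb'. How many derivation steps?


Derivation: P => aPb => aaPbb => aabb
Steps: 3


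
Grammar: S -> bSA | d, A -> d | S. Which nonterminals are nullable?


A nonterminal is nullable iff some alternative derives ε (directly, or every symbol in it is nullable)
Nullable: {}


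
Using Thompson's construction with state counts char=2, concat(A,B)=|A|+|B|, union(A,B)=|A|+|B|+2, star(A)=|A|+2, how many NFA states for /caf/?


Syntax tree has 3 char leaf(s), 0 union(s), 0 star(s)
chars contribute 3×2 = 6; each union adds +2; each star adds +2
Total: 6 + 0 + 0 = 6 states


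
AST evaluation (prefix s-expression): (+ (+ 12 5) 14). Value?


Evaluate inner: (+ 12 5) = 17
Evaluate root: (+ 17 14) = 31
Result: 31


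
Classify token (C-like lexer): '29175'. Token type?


Pattern: digits only
Type: INTEGER_LITERAL


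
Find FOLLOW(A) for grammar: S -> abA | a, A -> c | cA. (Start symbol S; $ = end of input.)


$ ∈ FOLLOW(S). For each A -> αBβ: add FIRST(β)\{ε} to FOLLOW(B); if β nullable, add FOLLOW(A).
FOLLOW(A) = {$}


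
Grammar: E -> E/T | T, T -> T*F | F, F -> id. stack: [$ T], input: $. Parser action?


lookahead ∉ {*} so T won't extend; reduce E -> T
Action: reduce (E -> T)


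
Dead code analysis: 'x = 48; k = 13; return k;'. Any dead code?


x is assigned but never read
Dead: 'x = 48'


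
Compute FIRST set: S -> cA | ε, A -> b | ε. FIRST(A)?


Per alternative of A: FIRST(b) = {b}; FIRST(ε) = {ε}
FIRST(A) = {b, ε}


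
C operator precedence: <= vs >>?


'>>' is shift (level 8); '<=' is relational (level 7)
Higher level binds tighter
'>>' has higher precedence than '<='


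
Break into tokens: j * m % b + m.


Scan left to right, longest-match per lexeme
Tokens: ID(j), OP(*), ID(m), OP(%), ID(b), OP(+), ID(m)


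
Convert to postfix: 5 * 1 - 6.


Left to right (same or higher precedence on left)
Postfix: 5 1 * 6 -


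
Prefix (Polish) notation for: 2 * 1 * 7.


left-to-right (same/higher precedence on left): tree is (* (* 2 1) 7)
Prefix: * * 2 1 7


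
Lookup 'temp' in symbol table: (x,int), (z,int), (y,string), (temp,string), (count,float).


Lookup 'temp' → type string


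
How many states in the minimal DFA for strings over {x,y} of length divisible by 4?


Track length mod 4: states 0..3, accept at 0
Minimal DFA: 4 states


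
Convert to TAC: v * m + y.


Break into single-operator statements:
t1 = v * m
t2 = t1 + y


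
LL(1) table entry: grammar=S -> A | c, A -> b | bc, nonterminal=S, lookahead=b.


For [S, b]: 'b' ∈ FIRST(A)
Entry: S -> A


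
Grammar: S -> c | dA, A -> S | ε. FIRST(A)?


Per alternative of A: FIRST(S) = {c, d}; FIRST(ε) = {ε}
FIRST(A) = {c, d, ε}


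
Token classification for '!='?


Pattern: operator symbol
Type: OPERATOR


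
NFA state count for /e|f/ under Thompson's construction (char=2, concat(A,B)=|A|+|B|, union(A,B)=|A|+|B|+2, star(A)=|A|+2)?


Syntax tree has 2 char leaf(s), 1 union(s), 0 star(s)
chars contribute 2×2 = 4; each union adds +2; each star adds +2
Total: 4 + 2 + 0 = 6 states


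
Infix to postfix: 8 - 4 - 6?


Left to right (same or higher precedence on left)
Postfix: 8 4 - 6 -


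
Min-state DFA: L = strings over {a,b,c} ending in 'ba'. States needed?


Track the longest suffix of input matching a prefix of 'ba': 3 classes (prefixes of length 0..2)
Minimal DFA: 3 states


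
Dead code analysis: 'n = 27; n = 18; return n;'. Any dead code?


first assignment to n is overwritten before any read
Dead: 'n = 27'


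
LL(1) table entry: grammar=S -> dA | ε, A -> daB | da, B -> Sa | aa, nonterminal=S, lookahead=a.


For [S, a]: ε is nullable and 'a' ∈ FOLLOW(S)
Entry: S -> ε


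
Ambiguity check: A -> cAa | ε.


balanced c^n…a^n: each string has a unique parse
Unambiguous


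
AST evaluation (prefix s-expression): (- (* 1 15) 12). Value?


Evaluate inner: (* 1 15) = 15
Evaluate root: (- 15 12) = 3
Result: 3


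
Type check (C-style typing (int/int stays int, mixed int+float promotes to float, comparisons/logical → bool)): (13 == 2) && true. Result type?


Operand types: bool && bool
Rule: logical operators take bool operands and yield bool
Result type: bool


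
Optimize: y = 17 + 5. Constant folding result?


17 + 5 = 22 at compile time
Optimized: y = 22


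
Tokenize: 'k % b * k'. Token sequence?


Scan left to right, longest-match per lexeme
Tokens: ID(k), OP(%), ID(b), OP(*), ID(k)


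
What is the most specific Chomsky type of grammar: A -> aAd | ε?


Single nonterminal LHS, but a^n d^n is not regular
Classification: Type 2 (Context-Free)


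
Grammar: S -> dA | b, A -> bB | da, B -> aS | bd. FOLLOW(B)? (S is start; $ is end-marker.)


$ ∈ FOLLOW(S). For each A -> αBβ: add FIRST(β)\{ε} to FOLLOW(B); if β nullable, add FOLLOW(A).
FOLLOW(B) = {$}


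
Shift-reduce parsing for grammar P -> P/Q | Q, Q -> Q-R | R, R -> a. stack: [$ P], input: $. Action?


start symbol P on stack, input exhausted
Action: accept


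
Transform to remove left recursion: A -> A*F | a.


Left-recursive alternatives: A*F; non-recursive: a
Introduce A': A -> aA', A' -> *FA' | ε


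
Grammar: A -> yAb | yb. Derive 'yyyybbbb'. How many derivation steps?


Derivation: A => yAb => yyAbb => yyyAbbb => yyyybbbb
Steps: 4


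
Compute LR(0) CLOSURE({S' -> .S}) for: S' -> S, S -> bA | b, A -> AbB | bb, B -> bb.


Start: S' -> .S
For each item with dot before a nonterminal B, add B -> .γ for every B-production
Closure: [S' -> .S, S -> .bA, S -> .b]


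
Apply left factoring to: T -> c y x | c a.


Common prefix: 'c'
Factored: T -> c T', T' -> y x | a


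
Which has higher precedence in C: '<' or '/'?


'/' is multiplicative (level 10); '<' is relational (level 7)
Higher level binds tighter
'/' has higher precedence than '<'


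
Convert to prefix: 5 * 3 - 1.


left-to-right (same/higher precedence on left): tree is (- (* 5 3) 1)
Prefix: - * 5 3 1


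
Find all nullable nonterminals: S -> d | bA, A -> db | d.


A nonterminal is nullable iff some alternative derives ε (directly, or every symbol in it is nullable)
Nullable: {}


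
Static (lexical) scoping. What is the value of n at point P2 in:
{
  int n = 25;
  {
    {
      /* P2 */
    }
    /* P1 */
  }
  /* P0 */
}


P2's block does not declare n; resolves to the enclosing declaration at depth 0
n = 25


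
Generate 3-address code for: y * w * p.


Break into single-operator statements:
t1 = y * w
t2 = t1 * p


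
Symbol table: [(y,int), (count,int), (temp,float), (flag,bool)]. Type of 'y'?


Lookup 'y' → type int


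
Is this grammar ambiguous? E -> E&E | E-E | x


'x&x-x' has two parse trees (no precedence encoded between & and -)
Ambiguous


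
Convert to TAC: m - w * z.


Break into single-operator statements:
t1 = w * z
t2 = m - t1


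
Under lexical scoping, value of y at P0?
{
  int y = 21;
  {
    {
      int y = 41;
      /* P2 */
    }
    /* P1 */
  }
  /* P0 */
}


y declared in the same block as P0
y = 21


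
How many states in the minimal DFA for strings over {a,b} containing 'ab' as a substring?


KMP-style automaton: 2 progress states + 1 absorbing accept = 3
Minimal DFA: 3 states


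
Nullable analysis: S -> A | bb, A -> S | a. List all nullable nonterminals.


A nonterminal is nullable iff some alternative derives ε (directly, or every symbol in it is nullable)
Nullable: {}


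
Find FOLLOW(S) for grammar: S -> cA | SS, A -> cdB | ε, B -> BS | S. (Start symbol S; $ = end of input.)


$ ∈ FOLLOW(S). For each A -> αBβ: add FIRST(β)\{ε} to FOLLOW(B); if β nullable, add FOLLOW(A).
FOLLOW(S) = {$, c}


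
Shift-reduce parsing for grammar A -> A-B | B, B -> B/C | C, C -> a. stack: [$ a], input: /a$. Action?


'a' on top is the handle for C -> a
Action: reduce (C -> a)


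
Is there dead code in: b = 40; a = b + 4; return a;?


b is read by a's definition; a is returned
No dead code


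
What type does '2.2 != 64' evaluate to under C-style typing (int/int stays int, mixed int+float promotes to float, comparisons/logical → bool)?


Operand types: float != int
Rule: comparison yields bool
Result type: bool


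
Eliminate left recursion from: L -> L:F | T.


Left-recursive alternatives: L:F; non-recursive: T
Introduce L': L -> TL', L' -> :FL' | ε


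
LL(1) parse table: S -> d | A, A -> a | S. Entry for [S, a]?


For [S, a]: 'a' ∈ FIRST(A)
Entry: S -> A


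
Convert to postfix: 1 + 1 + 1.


Left to right (same or higher precedence on left)
Postfix: 1 1 + 1 +


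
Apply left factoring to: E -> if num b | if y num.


Common prefix: 'if'
Factored: E -> if E', E' -> num b | y num


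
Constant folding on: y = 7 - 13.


7 - 13 = -6 at compile time
Optimized: y = -6


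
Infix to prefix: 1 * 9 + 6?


left-to-right (same/higher precedence on left): tree is (+ (* 1 9) 6)
Prefix: + * 1 9 6


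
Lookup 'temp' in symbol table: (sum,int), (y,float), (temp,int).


Lookup 'temp' → type int


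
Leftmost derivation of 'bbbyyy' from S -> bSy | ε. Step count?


Derivation: S => bSy => bbSyy => bbbSyyy => bbbyyy
Steps: 4


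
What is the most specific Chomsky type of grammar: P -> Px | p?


Left-linear: every RHS is a terminal or one nonterminal followed by a terminal
Classification: Type 3 (Regular)


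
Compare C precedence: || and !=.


'!=' is equality (level 6); '||' is logical OR (level 1)
Higher level binds tighter
'!=' has higher precedence than '||'


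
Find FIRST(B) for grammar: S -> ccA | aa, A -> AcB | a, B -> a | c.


Per alternative of B: FIRST(a) = {a}; FIRST(c) = {c}
FIRST(B) = {a, c}


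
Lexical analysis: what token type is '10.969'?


Pattern: digits with a decimal point
Type: FLOAT_LITERAL


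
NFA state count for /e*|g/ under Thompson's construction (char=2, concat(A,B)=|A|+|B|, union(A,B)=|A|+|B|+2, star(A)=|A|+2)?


Syntax tree has 2 char leaf(s), 1 union(s), 1 star(s)
chars contribute 2×2 = 4; each union adds +2; each star adds +2
Total: 4 + 2 + 2 = 8 states


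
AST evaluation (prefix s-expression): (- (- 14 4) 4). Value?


Evaluate inner: (- 14 4) = 10
Evaluate root: (- 10 4) = 6
Result: 6


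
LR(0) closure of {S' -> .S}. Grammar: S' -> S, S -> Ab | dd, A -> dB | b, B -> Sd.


Start: S' -> .S
For each item with dot before a nonterminal B, add B -> .γ for every B-production
Closure: [S' -> .S, S -> .Ab, S -> .dd, A -> .dB, A -> .b]


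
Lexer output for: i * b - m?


Scan left to right, longest-match per lexeme
Tokens: ID(i), OP(*), ID(b), OP(-), ID(m)


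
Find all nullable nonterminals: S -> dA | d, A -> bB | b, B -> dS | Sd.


A nonterminal is nullable iff some alternative derives ε (directly, or every symbol in it is nullable)
Nullable: {}


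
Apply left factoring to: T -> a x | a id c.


Common prefix: 'a'
Factored: T -> a T', T' -> x | id c


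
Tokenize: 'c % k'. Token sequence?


Scan left to right, longest-match per lexeme
Tokens: ID(c), OP(%), ID(k)


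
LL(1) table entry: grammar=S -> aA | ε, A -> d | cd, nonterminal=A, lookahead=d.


For [A, d]: 'd' ∈ FIRST(d)
Entry: A -> d


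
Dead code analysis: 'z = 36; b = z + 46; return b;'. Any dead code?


z is read by b's definition; b is returned
No dead code


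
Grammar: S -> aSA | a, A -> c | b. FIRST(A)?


Per alternative of A: FIRST(c) = {c}; FIRST(b) = {b}
FIRST(A) = {b, c}


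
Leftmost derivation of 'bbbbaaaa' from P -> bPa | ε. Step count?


Derivation: P => bPa => bbPaa => bbbPaaa => bbbbPaaaa => bbbbaaaa
Steps: 5


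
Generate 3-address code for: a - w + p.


Break into single-operator statements:
t1 = a - w
t2 = t1 + p


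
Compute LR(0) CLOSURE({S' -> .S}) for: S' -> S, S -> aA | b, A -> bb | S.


Start: S' -> .S
For each item with dot before a nonterminal B, add B -> .γ for every B-production
Closure: [S' -> .S, S -> .aA, S -> .b]


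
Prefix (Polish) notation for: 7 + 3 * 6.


'*' binds tighter: tree is (+ 7 (* 3 6))
Prefix: + 7 * 3 6


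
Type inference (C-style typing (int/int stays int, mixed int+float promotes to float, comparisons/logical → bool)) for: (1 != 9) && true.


Operand types: bool && bool
Rule: logical operators take bool operands and yield bool
Result type: bool


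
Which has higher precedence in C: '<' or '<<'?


'<<' is shift (level 8); '<' is relational (level 7)
Higher level binds tighter
'<<' has higher precedence than '<'


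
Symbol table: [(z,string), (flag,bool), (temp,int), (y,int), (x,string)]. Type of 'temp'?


Lookup 'temp' → type int


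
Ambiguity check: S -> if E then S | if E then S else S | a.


dangling else: 'if E then if E then a else a' parses two ways
Ambiguous


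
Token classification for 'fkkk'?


Pattern: letter/underscore followed by alphanumerics, not a keyword
Type: IDENTIFIER


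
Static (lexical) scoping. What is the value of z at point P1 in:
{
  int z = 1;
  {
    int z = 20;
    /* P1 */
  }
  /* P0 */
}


z declared in the same block as P1
z = 20


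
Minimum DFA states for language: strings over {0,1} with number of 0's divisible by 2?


Track (count of 0) mod 2: states 0..1, accept at 0
Minimal DFA: 2 states


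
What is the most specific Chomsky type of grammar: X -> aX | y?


Right-linear: every RHS is a terminal or a terminal followed by one nonterminal
Classification: Type 3 (Regular)


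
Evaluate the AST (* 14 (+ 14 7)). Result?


Evaluate inner: (+ 14 7) = 21
Evaluate root: (* 14 21) = 294
Result: 294


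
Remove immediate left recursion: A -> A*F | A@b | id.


Left-recursive alternatives: A*F, A@b; non-recursive: id
Introduce A': A -> idA', A' -> *FA' | @bA' | ε


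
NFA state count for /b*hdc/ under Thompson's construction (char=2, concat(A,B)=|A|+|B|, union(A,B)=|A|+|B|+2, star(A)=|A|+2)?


Syntax tree has 4 char leaf(s), 0 union(s), 1 star(s)
chars contribute 4×2 = 8; each union adds +2; each star adds +2
Total: 8 + 0 + 2 = 10 states


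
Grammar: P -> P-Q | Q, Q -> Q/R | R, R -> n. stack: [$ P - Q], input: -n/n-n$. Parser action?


handle 'P-Q' on top; lookahead ∈ FOLLOW(P) = {-, $}
Action: reduce (P -> P-Q)


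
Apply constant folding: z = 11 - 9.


11 - 9 = 2 at compile time
Optimized: z = 2


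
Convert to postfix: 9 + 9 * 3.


* has higher precedence, evaluate 9*3 first
Postfix: 9 9 3 * +


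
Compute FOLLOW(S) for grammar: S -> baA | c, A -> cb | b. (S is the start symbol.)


$ ∈ FOLLOW(S). For each A -> αBβ: add FIRST(β)\{ε} to FOLLOW(B); if β nullable, add FOLLOW(A).
FOLLOW(S) = {$}


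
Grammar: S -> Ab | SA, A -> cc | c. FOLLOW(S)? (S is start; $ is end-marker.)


$ ∈ FOLLOW(S). For each A -> αBβ: add FIRST(β)\{ε} to FOLLOW(B); if β nullable, add FOLLOW(A).
FOLLOW(S) = {$, c}


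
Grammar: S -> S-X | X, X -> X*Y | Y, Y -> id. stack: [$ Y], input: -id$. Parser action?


'Y' (not preceded by X*) is the handle for X -> Y
Action: reduce (X -> Y)


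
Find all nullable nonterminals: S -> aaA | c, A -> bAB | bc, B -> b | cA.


A nonterminal is nullable iff some alternative derives ε (directly, or every symbol in it is nullable)
Nullable: {}


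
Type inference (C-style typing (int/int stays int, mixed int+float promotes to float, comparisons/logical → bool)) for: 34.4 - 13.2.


Operand types: float - float
Rule: mixed int/float promotes to float; int/int stays int
Result type: float


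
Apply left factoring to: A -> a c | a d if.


Common prefix: 'a'
Factored: A -> a A', A' -> c | d if


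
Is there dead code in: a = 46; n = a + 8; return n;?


a is read by n's definition; n is returned
No dead code


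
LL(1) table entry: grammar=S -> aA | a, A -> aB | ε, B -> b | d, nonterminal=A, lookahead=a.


For [A, a]: 'a' ∈ FIRST(aB)
Entry: A -> aB


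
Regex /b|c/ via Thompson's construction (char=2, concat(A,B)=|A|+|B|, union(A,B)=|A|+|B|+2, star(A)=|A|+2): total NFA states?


Syntax tree has 2 char leaf(s), 1 union(s), 0 star(s)
chars contribute 2×2 = 4; each union adds +2; each star adds +2
Total: 4 + 2 + 0 = 6 states


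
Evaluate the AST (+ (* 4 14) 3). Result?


Evaluate inner: (* 4 14) = 56
Evaluate root: (+ 56 3) = 59
Result: 59


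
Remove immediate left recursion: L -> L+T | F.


Left-recursive alternatives: L+T; non-recursive: F
Introduce L': L -> FL', L' -> +TL' | ε


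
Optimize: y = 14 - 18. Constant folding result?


14 - 18 = -4 at compile time
Optimized: y = -4


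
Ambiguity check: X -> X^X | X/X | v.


'v^v/v' has two parse trees (no precedence encoded between ^ and /)
Ambiguous


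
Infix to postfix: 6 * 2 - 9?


Left to right (same or higher precedence on left)
Postfix: 6 2 * 9 -


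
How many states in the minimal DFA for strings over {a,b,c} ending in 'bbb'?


Track the longest suffix of input matching a prefix of 'bbb': 4 classes (prefixes of length 0..3)
Minimal DFA: 4 states


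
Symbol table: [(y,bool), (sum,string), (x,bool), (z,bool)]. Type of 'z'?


Lookup 'z' → type bool


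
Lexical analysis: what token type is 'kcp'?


Pattern: letter/underscore followed by alphanumerics, not a keyword
Type: IDENTIFIER


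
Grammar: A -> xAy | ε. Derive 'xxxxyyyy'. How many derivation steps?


Derivation: A => xAy => xxAyy => xxxAyyy => xxxxAyyyy => xxxxyyyy
Steps: 5


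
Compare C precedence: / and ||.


'/' is multiplicative (level 10); '||' is logical OR (level 1)
Higher level binds tighter
'/' has higher precedence than '||'


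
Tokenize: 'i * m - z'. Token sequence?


Scan left to right, longest-match per lexeme
Tokens: ID(i), OP(*), ID(m), OP(-), ID(z)


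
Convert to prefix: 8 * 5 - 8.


left-to-right (same/higher precedence on left): tree is (- (* 8 5) 8)
Prefix: - * 8 5 8


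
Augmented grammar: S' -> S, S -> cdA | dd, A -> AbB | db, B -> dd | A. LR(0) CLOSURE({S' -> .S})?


Start: S' -> .S
For each item with dot before a nonterminal B, add B -> .γ for every B-production
Closure: [S' -> .S, S -> .cdA, S -> .dd]


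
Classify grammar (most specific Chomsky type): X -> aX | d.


Right-linear: every RHS is a terminal or a terminal followed by one nonterminal
Classification: Type 3 (Regular)


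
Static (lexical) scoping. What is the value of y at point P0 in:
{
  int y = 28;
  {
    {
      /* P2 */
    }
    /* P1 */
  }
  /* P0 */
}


y declared in the same block as P0
y = 28


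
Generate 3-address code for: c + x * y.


Break into single-operator statements:
t1 = x * y
t2 = c + t1


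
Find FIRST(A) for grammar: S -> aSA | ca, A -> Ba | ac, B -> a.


Per alternative of A: FIRST(Ba) = {a}; FIRST(ac) = {a}
FIRST(A) = {a}


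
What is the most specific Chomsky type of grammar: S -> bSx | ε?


Single nonterminal LHS, but b^n x^n is not regular
Classification: Type 2 (Context-Free)


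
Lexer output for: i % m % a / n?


Scan left to right, longest-match per lexeme
Tokens: ID(i), OP(%), ID(m), OP(%), ID(a), OP(/), ID(n)


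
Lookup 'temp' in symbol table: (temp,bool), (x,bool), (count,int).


Lookup 'temp' → type bool


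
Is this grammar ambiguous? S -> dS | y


right-linear, alternatives start with distinct terminals 'd' vs 'y': unique leftmost derivation
Unambiguous


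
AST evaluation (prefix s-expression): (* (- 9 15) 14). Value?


Evaluate inner: (- 9 15) = -6
Evaluate root: (* -6 14) = -84
Result: -84


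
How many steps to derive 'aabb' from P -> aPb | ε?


Derivation: P => aPb => aaPbb => aabb
Steps: 3


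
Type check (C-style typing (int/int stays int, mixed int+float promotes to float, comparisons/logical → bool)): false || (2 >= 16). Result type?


Operand types: bool || bool
Rule: logical operators take bool operands and yield bool
Result type: bool


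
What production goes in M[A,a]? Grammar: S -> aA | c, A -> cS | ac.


For [A, a]: 'a' ∈ FIRST(ac)
Entry: A -> ac


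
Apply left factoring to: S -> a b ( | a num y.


Common prefix: 'a'
Factored: S -> a S', S' -> b ( | num y


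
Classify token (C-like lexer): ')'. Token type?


Pattern: delimiter/punctuation
Type: PUNCTUATION


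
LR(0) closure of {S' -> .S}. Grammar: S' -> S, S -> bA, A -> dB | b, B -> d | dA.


Start: S' -> .S
For each item with dot before a nonterminal B, add B -> .γ for every B-production
Closure: [S' -> .S, S -> .bA]


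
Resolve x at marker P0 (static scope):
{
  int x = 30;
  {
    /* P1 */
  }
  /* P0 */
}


x declared in the same block as P0
x = 30


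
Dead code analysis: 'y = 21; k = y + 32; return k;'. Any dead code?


y is read by k's definition; k is returned
No dead code


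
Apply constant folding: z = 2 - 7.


2 - 7 = -5 at compile time
Optimized: z = -5


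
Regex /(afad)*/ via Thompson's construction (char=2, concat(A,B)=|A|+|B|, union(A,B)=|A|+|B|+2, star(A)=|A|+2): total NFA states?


Syntax tree has 4 char leaf(s), 0 union(s), 1 star(s)
chars contribute 4×2 = 8; each union adds +2; each star adds +2
Total: 8 + 0 + 2 = 10 states


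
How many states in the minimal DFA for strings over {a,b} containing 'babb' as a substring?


KMP-style automaton: 4 progress states + 1 absorbing accept = 5
Minimal DFA: 5 states


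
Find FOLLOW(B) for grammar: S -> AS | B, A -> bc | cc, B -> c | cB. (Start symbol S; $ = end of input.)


$ ∈ FOLLOW(S). For each A -> αBβ: add FIRST(β)\{ε} to FOLLOW(B); if β nullable, add FOLLOW(A).
FOLLOW(B) = {$}


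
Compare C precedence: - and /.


'/' is multiplicative (level 10); '-' is additive (level 9)
Higher level binds tighter
'/' has higher precedence than '-'


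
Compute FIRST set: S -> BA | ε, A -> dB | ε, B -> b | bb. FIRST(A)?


Per alternative of A: FIRST(dB) = {d}; FIRST(ε) = {ε}
FIRST(A) = {d, ε}


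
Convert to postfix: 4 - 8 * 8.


* has higher precedence, evaluate 8*8 first
Postfix: 4 8 8 * -


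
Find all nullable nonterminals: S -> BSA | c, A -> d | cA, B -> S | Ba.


A nonterminal is nullable iff some alternative derives ε (directly, or every symbol in it is nullable)
Nullable: {}


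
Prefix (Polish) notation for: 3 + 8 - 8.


left-to-right (same/higher precedence on left): tree is (- (+ 3 8) 8)
Prefix: - + 3 8 8


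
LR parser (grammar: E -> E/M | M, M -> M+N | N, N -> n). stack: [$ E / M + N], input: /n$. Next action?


handle 'M+N' on top
Action: reduce (M -> M+N)


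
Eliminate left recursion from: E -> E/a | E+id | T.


Left-recursive alternatives: E/a, E+id; non-recursive: T
Introduce E': E -> TE', E' -> /aE' | +idE' | ε


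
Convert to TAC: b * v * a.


Break into single-operator statements:
t1 = b * v
t2 = t1 * a


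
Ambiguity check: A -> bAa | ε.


balanced b^n…a^n: each string has a unique parse
Unambiguous


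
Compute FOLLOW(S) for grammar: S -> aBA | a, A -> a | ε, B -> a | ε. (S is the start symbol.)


$ ∈ FOLLOW(S). For each A -> αBβ: add FIRST(β)\{ε} to FOLLOW(B); if β nullable, add FOLLOW(A).
FOLLOW(S) = {$}


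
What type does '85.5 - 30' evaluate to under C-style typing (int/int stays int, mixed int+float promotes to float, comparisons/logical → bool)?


Operand types: float - int
Rule: mixed int/float promotes to float; int/int stays int
Result type: float


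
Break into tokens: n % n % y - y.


Scan left to right, longest-match per lexeme
Tokens: ID(n), OP(%), ID(n), OP(%), ID(y), OP(-), ID(y)


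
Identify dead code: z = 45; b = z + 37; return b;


z is read by b's definition; b is returned
No dead code


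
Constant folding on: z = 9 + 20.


9 + 20 = 29 at compile time
Optimized: z = 29


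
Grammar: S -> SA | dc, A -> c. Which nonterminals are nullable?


A nonterminal is nullable iff some alternative derives ε (directly, or every symbol in it is nullable)
Nullable: {}


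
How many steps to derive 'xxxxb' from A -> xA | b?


Derivation: A => xA => xxA => xxxA => xxxxA => xxxxb
Steps: 5


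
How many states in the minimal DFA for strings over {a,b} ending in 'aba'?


Track the longest suffix of input matching a prefix of 'aba': 4 classes (prefixes of length 0..3)
Minimal DFA: 4 states


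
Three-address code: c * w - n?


Break into single-operator statements:
t1 = c * w
t2 = t1 - n


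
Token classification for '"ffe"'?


Pattern: double-quoted sequence
Type: STRING_LITERAL


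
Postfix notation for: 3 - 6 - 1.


Left to right (same or higher precedence on left)
Postfix: 3 6 - 1 -


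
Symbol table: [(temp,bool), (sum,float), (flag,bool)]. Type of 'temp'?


Lookup 'temp' → type bool


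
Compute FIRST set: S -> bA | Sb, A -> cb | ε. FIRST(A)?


Per alternative of A: FIRST(cb) = {c}; FIRST(ε) = {ε}
FIRST(A) = {c, ε}


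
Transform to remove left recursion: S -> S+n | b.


Left-recursive alternatives: S+n; non-recursive: b
Introduce S': S -> bS', S' -> +nS' | ε


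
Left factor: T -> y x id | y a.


Common prefix: 'y'
Factored: T -> y T', T' -> x id | a


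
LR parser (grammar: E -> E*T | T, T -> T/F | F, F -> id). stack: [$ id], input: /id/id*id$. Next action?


'id' on top is the handle for F -> id
Action: reduce (F -> id)


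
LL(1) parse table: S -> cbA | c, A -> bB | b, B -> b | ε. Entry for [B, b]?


For [B, b]: 'b' ∈ FIRST(b)
Entry: B -> b


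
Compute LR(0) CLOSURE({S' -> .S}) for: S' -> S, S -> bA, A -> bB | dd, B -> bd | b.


Start: S' -> .S
For each item with dot before a nonterminal B, add B -> .γ for every B-production
Closure: [S' -> .S, S -> .bA]


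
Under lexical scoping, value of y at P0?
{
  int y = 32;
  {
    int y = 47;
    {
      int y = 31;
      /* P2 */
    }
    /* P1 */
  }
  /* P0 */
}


y declared in the same block as P0
y = 32


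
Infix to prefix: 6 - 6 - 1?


left-to-right (same/higher precedence on left): tree is (- (- 6 6) 1)
Prefix: - - 6 6 1


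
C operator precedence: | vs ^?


'^' is bitwise XOR (level 4); '|' is bitwise OR (level 3)
Higher level binds tighter
'^' has higher precedence than '|'


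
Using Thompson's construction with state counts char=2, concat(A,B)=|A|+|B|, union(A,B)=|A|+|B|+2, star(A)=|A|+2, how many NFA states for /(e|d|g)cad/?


Syntax tree has 6 char leaf(s), 2 union(s), 0 star(s)
chars contribute 6×2 = 12; each union adds +2; each star adds +2
Total: 12 + 4 + 0 = 16 states


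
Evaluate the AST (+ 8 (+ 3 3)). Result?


Evaluate inner: (+ 3 3) = 6
Evaluate root: (+ 8 6) = 14
Result: 14


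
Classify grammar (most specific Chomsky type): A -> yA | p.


Right-linear: every RHS is a terminal or a terminal followed by one nonterminal
Classification: Type 3 (Regular)


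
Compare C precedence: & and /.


'/' is multiplicative (level 10); '&' is bitwise AND (level 5)
Higher level binds tighter
'/' has higher precedence than '&'


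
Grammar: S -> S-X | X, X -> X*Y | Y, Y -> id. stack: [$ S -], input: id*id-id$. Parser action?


no handle ('S-' is not any RHS); shift 'id'
Action: shift


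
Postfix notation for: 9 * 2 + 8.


Left to right (same or higher precedence on left)
Postfix: 9 2 * 8 +


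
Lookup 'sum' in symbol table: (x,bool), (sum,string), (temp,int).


Lookup 'sum' → type string


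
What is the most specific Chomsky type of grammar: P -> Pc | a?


Left-linear: every RHS is a terminal or one nonterminal followed by a terminal
Classification: Type 3 (Regular)


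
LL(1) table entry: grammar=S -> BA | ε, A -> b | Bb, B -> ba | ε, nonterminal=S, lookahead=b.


For [S, b]: 'b' ∈ FIRST(BA)
Entry: S -> BA


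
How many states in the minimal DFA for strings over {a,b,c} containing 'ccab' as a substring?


KMP-style automaton: 4 progress states + 1 absorbing accept = 5
Minimal DFA: 5 states


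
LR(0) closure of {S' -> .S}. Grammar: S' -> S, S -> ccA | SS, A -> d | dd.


Start: S' -> .S
For each item with dot before a nonterminal B, add B -> .γ for every B-production
Closure: [S' -> .S, S -> .ccA, S -> .SS]


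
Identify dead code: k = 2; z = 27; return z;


k is assigned but never read
Dead: 'k = 2'


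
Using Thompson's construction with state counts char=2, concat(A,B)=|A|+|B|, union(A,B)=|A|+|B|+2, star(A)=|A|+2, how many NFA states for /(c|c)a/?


Syntax tree has 3 char leaf(s), 1 union(s), 0 star(s)
chars contribute 3×2 = 6; each union adds +2; each star adds +2
Total: 6 + 2 + 0 = 8 states


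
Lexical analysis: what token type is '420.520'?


Pattern: digits with a decimal point
Type: FLOAT_LITERAL


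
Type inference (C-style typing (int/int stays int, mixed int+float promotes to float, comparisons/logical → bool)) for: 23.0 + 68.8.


Operand types: float + float
Rule: mixed int/float promotes to float; int/int stays int
Result type: float


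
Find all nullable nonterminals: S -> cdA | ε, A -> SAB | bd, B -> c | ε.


A nonterminal is nullable iff some alternative derives ε (directly, or every symbol in it is nullable)
Nullable: {B, S}


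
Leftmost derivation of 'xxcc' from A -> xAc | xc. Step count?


Derivation: A => xAc => xxcc
Steps: 2


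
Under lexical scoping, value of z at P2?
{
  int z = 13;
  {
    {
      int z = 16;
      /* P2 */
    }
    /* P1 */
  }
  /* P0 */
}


z declared in the same block as P2
z = 16


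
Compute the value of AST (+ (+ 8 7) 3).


Evaluate inner: (+ 8 7) = 15
Evaluate root: (+ 15 3) = 18
Result: 18


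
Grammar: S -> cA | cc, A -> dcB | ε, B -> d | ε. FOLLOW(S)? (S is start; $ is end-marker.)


$ ∈ FOLLOW(S). For each A -> αBβ: add FIRST(β)\{ε} to FOLLOW(B); if β nullable, add FOLLOW(A).
FOLLOW(S) = {$}


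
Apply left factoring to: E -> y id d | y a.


Common prefix: 'y'
Factored: E -> y E', E' -> id d | a


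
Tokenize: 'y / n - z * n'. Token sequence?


Scan left to right, longest-match per lexeme
Tokens: ID(y), OP(/), ID(n), OP(-), ID(z), OP(*), ID(n)


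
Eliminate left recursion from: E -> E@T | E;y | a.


Left-recursive alternatives: E@T, E;y; non-recursive: a
Introduce E': E -> aE', E' -> @TE' | ;yE' | ε


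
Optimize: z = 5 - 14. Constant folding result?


5 - 14 = -9 at compile time
Optimized: z = -9


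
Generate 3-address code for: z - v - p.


Break into single-operator statements:
t1 = z - v
t2 = t1 - p


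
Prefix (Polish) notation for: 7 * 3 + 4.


left-to-right (same/higher precedence on left): tree is (+ (* 7 3) 4)
Prefix: + * 7 3 4


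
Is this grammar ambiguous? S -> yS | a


right-linear, alternatives start with distinct terminals 'y' vs 'a': unique leftmost derivation
Unambiguous


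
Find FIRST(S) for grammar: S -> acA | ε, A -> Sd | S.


Per alternative of S: FIRST(acA) = {a}; FIRST(ε) = {ε}
FIRST(S) = {a, ε}


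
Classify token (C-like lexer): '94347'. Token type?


Pattern: digits only
Type: INTEGER_LITERAL


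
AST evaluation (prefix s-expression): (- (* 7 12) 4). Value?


Evaluate inner: (* 7 12) = 84
Evaluate root: (- 84 4) = 80
Result: 80


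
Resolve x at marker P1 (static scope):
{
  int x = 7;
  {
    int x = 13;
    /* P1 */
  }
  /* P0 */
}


x declared in the same block as P1
x = 13


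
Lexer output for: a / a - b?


Scan left to right, longest-match per lexeme
Tokens: ID(a), OP(/), ID(a), OP(-), ID(b)


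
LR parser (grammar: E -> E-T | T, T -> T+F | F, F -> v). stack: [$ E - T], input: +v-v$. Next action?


'+' can extend T; shift to build T -> T+F
Action: shift


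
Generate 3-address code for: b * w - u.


Break into single-operator statements:
t1 = b * w
t2 = t1 - u


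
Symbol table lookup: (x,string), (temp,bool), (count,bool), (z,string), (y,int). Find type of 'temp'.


Lookup 'temp' → type bool


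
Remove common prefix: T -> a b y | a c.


Common prefix: 'a'
Factored: T -> a T', T' -> b y | c


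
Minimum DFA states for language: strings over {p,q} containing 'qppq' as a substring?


KMP-style automaton: 4 progress states + 1 absorbing accept = 5
Minimal DFA: 5 states


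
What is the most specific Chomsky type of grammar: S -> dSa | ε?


Single nonterminal LHS, but d^n a^n is not regular
Classification: Type 2 (Context-Free)


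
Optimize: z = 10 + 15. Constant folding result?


10 + 15 = 25 at compile time
Optimized: z = 25


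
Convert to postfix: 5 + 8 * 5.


* has higher precedence, evaluate 8*5 first
Postfix: 5 8 5 * +


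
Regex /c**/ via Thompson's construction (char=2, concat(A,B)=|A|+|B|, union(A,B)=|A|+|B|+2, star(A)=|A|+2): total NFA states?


Syntax tree has 1 char leaf(s), 0 union(s), 2 star(s)
chars contribute 1×2 = 2; each union adds +2; each star adds +2
Total: 2 + 0 + 4 = 6 states


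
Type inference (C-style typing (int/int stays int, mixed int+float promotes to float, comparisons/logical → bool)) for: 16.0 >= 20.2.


Operand types: float >= float
Rule: comparison yields bool
Result type: bool


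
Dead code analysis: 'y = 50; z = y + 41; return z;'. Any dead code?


y is read by z's definition; z is returned
No dead code


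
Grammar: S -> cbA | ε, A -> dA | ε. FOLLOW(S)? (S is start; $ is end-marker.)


$ ∈ FOLLOW(S). For each A -> αBβ: add FIRST(β)\{ε} to FOLLOW(B); if β nullable, add FOLLOW(A).
FOLLOW(S) = {$}


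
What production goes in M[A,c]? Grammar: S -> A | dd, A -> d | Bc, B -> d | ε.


For [A, c]: 'c' ∈ FIRST(Bc)
Entry: A -> Bc


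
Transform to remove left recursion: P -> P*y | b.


Left-recursive alternatives: P*y; non-recursive: b
Introduce P': P -> bP', P' -> *yP' | ε


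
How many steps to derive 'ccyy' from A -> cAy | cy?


Derivation: A => cAy => ccyy
Steps: 2


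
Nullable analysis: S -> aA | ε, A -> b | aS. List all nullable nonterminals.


A nonterminal is nullable iff some alternative derives ε (directly, or every symbol in it is nullable)
Nullable: {S}


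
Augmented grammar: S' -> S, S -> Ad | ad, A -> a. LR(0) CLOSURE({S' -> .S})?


Start: S' -> .S
For each item with dot before a nonterminal B, add B -> .γ for every B-production
Closure: [S' -> .S, S -> .Ad, S -> .ad, A -> .a]


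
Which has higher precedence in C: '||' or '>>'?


'>>' is shift (level 8); '||' is logical OR (level 1)
Higher level binds tighter
'>>' has higher precedence than '||'


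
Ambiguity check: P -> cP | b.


right-linear, alternatives start with distinct terminals 'c' vs 'b': unique leftmost derivation
Unambiguous


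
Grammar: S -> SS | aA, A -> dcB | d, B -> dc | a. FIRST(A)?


Per alternative of A: FIRST(dcB) = {d}; FIRST(d) = {d}
FIRST(A) = {d}


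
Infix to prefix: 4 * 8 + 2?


left-to-right (same/higher precedence on left): tree is (+ (* 4 8) 2)
Prefix: + * 4 8 2


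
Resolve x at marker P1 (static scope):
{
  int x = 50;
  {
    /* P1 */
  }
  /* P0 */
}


P1's block does not declare x; resolves to the enclosing declaration at depth 0
x = 50


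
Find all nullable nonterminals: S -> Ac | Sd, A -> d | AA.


A nonterminal is nullable iff some alternative derives ε (directly, or every symbol in it is nullable)
Nullable: {}


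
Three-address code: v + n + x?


Break into single-operator statements:
t1 = v + n
t2 = t1 + x


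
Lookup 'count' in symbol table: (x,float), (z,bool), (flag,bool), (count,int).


Lookup 'count' → type int


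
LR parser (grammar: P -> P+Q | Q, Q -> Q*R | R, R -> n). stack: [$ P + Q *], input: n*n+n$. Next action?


no handle; shift 'n'
Action: shift


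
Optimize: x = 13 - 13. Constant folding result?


13 - 13 = 0 at compile time
Optimized: x = 0


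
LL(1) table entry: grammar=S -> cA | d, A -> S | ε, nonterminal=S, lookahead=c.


For [S, c]: 'c' ∈ FIRST(cA)
Entry: S -> cA


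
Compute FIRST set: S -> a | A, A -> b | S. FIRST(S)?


Per alternative of S: FIRST(a) = {a}; FIRST(A) = {a, b}
FIRST(S) = {a, b}


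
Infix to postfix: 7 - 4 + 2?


Left to right (same or higher precedence on left)
Postfix: 7 4 - 2 +


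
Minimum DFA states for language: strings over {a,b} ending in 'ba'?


Track the longest suffix of input matching a prefix of 'ba': 3 classes (prefixes of length 0..2)
Minimal DFA: 3 states


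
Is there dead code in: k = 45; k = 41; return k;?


first assignment to k is overwritten before any read
Dead: 'k = 45'


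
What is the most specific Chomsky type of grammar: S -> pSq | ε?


Single nonterminal LHS, but p^n q^n is not regular
Classification: Type 2 (Context-Free)


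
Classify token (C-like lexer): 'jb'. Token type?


Pattern: letter/underscore followed by alphanumerics, not a keyword
Type: IDENTIFIER


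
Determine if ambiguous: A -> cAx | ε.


balanced c^n…x^n: each string has a unique parse
Unambiguous


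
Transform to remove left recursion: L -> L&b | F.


Left-recursive alternatives: L&b; non-recursive: F
Introduce L': L -> FL', L' -> &bL' | ε


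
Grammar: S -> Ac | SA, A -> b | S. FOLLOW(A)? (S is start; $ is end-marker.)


$ ∈ FOLLOW(S). For each A -> αBβ: add FIRST(β)\{ε} to FOLLOW(B); if β nullable, add FOLLOW(A).
FOLLOW(A) = {$, b, c}


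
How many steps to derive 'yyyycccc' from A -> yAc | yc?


Derivation: A => yAc => yyAcc => yyyAccc => yyyycccc
Steps: 4


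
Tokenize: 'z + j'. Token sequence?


Scan left to right, longest-match per lexeme
Tokens: ID(z), OP(+), ID(j)


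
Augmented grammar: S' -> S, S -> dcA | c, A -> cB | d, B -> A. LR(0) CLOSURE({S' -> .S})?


Start: S' -> .S
For each item with dot before a nonterminal B, add B -> .γ for every B-production
Closure: [S' -> .S, S -> .dcA, S -> .c]


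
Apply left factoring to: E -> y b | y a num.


Common prefix: 'y'
Factored: E -> y E', E' -> b | a num


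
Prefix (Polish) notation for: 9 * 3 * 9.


left-to-right (same/higher precedence on left): tree is (* (* 9 3) 9)
Prefix: * * 9 3 9


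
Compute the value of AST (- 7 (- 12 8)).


Evaluate inner: (- 12 8) = 4
Evaluate root: (- 7 4) = 3
Result: 3


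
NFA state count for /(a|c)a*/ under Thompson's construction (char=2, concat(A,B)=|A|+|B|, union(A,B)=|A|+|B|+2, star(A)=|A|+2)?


Syntax tree has 3 char leaf(s), 1 union(s), 1 star(s)
chars contribute 3×2 = 6; each union adds +2; each star adds +2
Total: 6 + 2 + 2 = 10 states


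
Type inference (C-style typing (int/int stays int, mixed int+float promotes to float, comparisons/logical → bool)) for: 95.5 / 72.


Operand types: float / int
Rule: mixed int/float promotes to float; int/int stays int
Result type: float


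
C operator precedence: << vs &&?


'<<' is shift (level 8); '&&' is logical AND (level 2)
Higher level binds tighter
'<<' has higher precedence than '&&'
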